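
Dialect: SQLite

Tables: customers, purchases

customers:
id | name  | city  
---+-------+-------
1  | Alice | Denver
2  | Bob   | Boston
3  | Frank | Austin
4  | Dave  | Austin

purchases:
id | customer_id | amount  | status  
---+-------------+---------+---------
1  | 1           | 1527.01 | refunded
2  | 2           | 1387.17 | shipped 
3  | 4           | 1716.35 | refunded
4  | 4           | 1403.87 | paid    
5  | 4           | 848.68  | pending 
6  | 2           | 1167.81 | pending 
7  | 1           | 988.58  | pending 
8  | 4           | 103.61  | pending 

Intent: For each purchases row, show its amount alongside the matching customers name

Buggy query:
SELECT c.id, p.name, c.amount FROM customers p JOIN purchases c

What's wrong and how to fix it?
Bug: Missing join condition: each purchases row is matched to all customers rows instead of just its own

Fix: Add ON c.customer_id = p.id to the JOIN

Corrected query:
SELECT c.id, p.name, c.amount FROM customers p JOIN purchases c ON c.customer_id = p.id

Result:
id | name  | amount 
---+-------+--------
1  | Alice | 1527.01
2  | Bob   | 1387.17
3  | Dave  | 1716.35
4  | Dave  | 1403.87
5  | Dave  | 848.68 
6  | Bob   | 1167.81
7  | Alice | 988.58 
8  | Dave  | 103.61 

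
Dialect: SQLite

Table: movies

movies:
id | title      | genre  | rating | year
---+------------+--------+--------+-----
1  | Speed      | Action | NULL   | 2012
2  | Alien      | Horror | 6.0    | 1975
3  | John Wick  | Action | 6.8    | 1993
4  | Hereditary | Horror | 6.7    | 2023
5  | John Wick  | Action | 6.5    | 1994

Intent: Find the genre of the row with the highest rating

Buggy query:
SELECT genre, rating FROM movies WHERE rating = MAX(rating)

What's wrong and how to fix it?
Bug: WHERE is evaluated per row; an aggregate over the whole table isn't defined there

Fix: Wrap MAX in a scalar subquery so WHERE compares against a single value

Corrected query:
SELECT genre, rating FROM movies WHERE rating = (SELECT MAX(rating) FROM movies)

Result:
genre  | rating
-------+-------
Action | 6.8   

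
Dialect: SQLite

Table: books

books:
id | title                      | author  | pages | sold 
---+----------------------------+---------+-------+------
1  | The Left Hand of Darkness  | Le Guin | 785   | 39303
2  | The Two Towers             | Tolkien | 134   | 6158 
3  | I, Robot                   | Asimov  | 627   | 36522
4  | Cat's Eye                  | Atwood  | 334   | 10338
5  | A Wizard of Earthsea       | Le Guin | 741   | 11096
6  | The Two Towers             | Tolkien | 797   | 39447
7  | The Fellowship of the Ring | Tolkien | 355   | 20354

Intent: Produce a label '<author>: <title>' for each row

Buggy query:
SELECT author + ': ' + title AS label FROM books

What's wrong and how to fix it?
Bug: '+' is numeric addition; on text columns SQLite converts them to 0 instead of concatenating

Fix: Replace + with || to concatenate text

Corrected query:
SELECT author || ': ' || title AS label FROM books

Result:
label                              
-----------------------------------
Le Guin: The Left Hand of Darkness 
Tolkien: The Two Towers            
Asimov: I, Robot                   
Atwood: Cat's Eye                  
Le Guin: A Wizard of Earthsea      
Tolkien: The Two Towers            
Tolkien: The Fellowship of the Ring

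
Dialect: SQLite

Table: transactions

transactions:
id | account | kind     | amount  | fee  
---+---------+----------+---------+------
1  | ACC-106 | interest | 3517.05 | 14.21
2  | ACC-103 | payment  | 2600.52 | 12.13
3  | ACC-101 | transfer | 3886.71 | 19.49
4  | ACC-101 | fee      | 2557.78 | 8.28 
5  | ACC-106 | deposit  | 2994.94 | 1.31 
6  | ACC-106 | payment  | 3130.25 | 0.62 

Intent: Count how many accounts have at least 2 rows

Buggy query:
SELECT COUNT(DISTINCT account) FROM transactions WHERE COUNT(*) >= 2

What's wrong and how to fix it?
Bug: COUNT(*) cannot appear in WHERE; the per-group count doesn't exist yet

Fix: Use a subquery that GROUPs and filters with HAVING, then count its rows

Corrected query:
SELECT COUNT(*) FROM (SELECT account FROM transactions GROUP BY account HAVING COUNT(*) >= 2)

Result:
COUNT(*)
--------
2       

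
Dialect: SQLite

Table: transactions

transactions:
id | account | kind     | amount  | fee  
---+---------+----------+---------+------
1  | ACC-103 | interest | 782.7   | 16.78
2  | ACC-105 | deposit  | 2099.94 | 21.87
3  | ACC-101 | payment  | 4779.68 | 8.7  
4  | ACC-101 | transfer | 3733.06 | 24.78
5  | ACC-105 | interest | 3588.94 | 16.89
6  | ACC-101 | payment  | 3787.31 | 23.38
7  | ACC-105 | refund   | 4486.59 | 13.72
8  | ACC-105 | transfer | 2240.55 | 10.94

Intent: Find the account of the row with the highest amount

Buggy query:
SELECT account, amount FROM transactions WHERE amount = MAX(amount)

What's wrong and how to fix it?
Bug: WHERE is evaluated per row; an aggregate over the whole table isn't defined there

Fix: Use a subquery: WHERE amount = (SELECT MAX(amount) FROM transactions)

Corrected query:
SELECT account, amount FROM transactions WHERE amount = (SELECT MAX(amount) FROM transactions)

Result:
account | amount 
--------+--------
ACC-101 | 4779.68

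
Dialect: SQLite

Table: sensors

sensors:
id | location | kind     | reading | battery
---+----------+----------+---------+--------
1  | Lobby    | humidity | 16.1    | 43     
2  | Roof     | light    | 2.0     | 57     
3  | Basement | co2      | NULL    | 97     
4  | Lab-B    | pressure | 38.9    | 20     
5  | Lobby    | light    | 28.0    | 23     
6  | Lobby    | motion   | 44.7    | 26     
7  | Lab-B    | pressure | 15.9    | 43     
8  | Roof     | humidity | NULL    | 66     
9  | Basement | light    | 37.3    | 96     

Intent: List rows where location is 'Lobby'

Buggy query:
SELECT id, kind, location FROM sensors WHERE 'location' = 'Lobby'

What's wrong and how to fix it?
Bug: 'location' in single quotes is a string literal, not the column; the comparison is literal-vs-literal and never true

Fix: Remove the quotes around the column name (or use double quotes for an identifier)

Corrected query:
SELECT id, kind, location FROM sensors WHERE location = 'Lobby'

Result:
id | kind     | location
---+----------+---------
1  | humidity | Lobby   
5  | light    | Lobby   
6  | motion   | Lobby   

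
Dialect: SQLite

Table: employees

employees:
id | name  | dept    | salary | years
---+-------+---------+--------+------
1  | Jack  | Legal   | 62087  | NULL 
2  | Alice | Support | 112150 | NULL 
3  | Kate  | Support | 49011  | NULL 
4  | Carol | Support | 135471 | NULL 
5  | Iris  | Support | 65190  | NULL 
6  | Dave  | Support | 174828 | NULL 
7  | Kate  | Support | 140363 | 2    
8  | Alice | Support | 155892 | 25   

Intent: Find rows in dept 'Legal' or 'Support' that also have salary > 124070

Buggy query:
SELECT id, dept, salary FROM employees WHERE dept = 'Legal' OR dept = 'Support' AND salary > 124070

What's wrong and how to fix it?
Bug: Without parentheses, AND is evaluated before OR, so the salary filter only applies to the 'Support' branch

Fix: Group the OR with parentheses (or use IN), then AND the threshold

Corrected query:
SELECT id, dept, salary FROM employees WHERE (dept = 'Legal' OR dept = 'Support') AND salary > 124070

Result:
id | dept    | salary
---+---------+-------
4  | Support | 135471
6  | Support | 174828
7  | Support | 140363
8  | Support | 155892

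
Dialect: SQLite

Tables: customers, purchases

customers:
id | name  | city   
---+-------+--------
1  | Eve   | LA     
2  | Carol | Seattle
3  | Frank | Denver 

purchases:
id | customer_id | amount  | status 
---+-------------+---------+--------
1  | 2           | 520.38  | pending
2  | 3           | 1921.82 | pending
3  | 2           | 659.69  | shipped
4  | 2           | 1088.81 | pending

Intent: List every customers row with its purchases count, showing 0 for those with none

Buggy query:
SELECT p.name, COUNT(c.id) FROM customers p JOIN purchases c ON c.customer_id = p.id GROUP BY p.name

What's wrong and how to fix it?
Bug: INNER JOIN drops customers rows that have no matching purchases rows

Fix: Switch to LEFT JOIN to retain unmatched parent rows

Corrected query:
SELECT p.name, COUNT(c.id) FROM customers p LEFT JOIN purchases c ON c.customer_id = p.id GROUP BY p.name

Result:
name  | COUNT(c.id)
------+------------
Carol | 3          
Eve   | 0          
Frank | 1          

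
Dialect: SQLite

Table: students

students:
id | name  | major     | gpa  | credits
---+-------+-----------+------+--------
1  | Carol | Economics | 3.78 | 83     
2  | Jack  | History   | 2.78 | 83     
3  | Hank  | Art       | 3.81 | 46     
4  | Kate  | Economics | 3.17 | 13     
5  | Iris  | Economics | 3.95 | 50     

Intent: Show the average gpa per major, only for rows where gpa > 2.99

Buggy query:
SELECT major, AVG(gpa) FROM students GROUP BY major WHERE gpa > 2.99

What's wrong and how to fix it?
Bug: Row-level WHERE must come before GROUP BY in the clause order

Fix: Place WHERE between FROM and GROUP BY

Corrected query:
SELECT major, AVG(gpa) FROM students WHERE gpa > 2.99 GROUP BY major

Result:
major     | AVG(gpa)
----------+---------
Art       | 3.81    
Economics | 3.633333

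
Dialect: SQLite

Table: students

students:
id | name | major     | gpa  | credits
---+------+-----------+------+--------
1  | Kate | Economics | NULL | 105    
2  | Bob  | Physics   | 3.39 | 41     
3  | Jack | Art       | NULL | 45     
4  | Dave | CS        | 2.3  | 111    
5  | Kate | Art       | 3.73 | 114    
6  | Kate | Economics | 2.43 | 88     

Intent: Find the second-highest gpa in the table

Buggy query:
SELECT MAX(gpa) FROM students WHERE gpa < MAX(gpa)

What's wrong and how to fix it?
Bug: MAX(gpa) on the right of the comparison is an aggregate-in-WHERE error

Fix: Put the inner MAX in a scalar subquery

Corrected query:
SELECT MAX(gpa) FROM students WHERE gpa < (SELECT MAX(gpa) FROM students)

Result:
MAX(gpa)
--------
3.39    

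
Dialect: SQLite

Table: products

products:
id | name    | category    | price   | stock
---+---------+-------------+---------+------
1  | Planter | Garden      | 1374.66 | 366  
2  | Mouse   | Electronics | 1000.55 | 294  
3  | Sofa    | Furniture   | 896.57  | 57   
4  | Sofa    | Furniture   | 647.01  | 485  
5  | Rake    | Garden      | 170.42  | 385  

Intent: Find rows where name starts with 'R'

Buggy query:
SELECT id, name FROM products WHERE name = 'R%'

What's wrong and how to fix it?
Bug: Wildcards only work with LIKE; '=' treats '%' as a literal character

Fix: Use LIKE for wildcard pattern matching

Corrected query:
SELECT id, name FROM products WHERE name LIKE 'R%'

Result:
id | name
---+-----
5  | Rake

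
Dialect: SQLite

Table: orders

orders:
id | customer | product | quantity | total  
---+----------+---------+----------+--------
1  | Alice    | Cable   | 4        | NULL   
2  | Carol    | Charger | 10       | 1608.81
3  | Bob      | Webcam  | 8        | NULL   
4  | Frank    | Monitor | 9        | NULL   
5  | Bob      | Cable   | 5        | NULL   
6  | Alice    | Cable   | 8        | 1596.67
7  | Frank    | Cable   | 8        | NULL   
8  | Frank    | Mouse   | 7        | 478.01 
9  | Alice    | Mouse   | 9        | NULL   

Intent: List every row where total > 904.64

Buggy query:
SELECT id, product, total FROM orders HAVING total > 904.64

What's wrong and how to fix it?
Bug: This is a non-aggregate query (no GROUP BY, no aggregates), so in SQLite the HAVING clause is invalid here; a row-level condition belongs in WHERE

Fix: Use WHERE for row-level filtering

Corrected query:
SELECT id, product, total FROM orders WHERE total > 904.64

Result:
id | product | total  
---+---------+--------
2  | Charger | 1608.81
6  | Cable   | 1596.67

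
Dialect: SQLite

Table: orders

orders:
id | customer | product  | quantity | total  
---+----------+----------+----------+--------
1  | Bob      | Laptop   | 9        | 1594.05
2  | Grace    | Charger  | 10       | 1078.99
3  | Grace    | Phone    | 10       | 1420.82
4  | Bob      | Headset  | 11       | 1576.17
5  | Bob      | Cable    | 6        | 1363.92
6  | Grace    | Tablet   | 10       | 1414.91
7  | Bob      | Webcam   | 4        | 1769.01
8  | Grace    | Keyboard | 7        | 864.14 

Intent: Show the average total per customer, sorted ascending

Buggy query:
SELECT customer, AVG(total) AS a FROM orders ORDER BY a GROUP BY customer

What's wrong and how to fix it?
Bug: ORDER BY appears before GROUP BY; SQL clause order requires GROUP BY first

Fix: Move ORDER BY to the end, after GROUP BY

Corrected query:
SELECT customer, AVG(total) AS a FROM orders GROUP BY customer ORDER BY a

Result:
customer | a        
---------+----------
Grace    | 1194.715 
Bob      | 1575.7875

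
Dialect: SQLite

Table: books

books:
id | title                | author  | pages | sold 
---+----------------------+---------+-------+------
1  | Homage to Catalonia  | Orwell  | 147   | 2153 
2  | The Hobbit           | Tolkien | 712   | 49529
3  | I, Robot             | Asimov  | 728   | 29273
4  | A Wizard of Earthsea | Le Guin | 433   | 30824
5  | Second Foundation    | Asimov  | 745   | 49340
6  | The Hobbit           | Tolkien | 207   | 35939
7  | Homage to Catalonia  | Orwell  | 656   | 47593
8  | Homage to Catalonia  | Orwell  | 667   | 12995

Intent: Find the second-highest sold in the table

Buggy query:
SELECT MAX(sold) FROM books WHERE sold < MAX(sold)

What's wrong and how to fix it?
Bug: The inner MAX is an aggregate inside WHERE, which is not allowed

Fix: Put the inner MAX in a scalar subquery

Corrected query:
SELECT MAX(sold) FROM books WHERE sold < (SELECT MAX(sold) FROM books)

Result:
MAX(sold)
---------
49340    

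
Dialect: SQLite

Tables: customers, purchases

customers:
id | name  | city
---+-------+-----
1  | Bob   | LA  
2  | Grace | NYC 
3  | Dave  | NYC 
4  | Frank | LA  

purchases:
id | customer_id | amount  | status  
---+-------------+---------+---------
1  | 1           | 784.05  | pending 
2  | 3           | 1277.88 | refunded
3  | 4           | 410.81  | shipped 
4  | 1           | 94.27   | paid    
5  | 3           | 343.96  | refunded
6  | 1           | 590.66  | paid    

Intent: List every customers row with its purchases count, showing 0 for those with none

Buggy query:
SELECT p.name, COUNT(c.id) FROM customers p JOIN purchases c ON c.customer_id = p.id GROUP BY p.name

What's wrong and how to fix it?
Bug: INNER JOIN drops customers rows that have no matching purchases rows

Fix: Use LEFT JOIN so parents without children still appear (COUNT(c.id) gives 0)

Corrected query:
SELECT p.name, COUNT(c.id) FROM customers p LEFT JOIN purchases c ON c.customer_id = p.id GROUP BY p.name

Result:
name  | COUNT(c.id)
------+------------
Bob   | 3          
Dave  | 2          
Frank | 1          
Grace | 0          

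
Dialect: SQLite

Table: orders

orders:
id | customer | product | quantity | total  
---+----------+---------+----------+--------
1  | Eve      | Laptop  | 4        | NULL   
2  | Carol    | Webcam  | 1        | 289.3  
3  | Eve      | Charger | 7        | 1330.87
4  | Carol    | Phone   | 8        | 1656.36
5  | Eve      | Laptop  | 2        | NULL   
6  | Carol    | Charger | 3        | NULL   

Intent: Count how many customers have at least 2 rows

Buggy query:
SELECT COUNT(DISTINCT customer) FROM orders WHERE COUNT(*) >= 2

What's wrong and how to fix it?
Bug: COUNT(*) cannot appear in WHERE; the per-group count doesn't exist yet

Fix: Group first with HAVING COUNT(*) >= 2, then COUNT the resulting groups

Corrected query:
SELECT COUNT(*) FROM (SELECT customer FROM orders GROUP BY customer HAVING COUNT(*) >= 2)

Result:
COUNT(*)
--------
2       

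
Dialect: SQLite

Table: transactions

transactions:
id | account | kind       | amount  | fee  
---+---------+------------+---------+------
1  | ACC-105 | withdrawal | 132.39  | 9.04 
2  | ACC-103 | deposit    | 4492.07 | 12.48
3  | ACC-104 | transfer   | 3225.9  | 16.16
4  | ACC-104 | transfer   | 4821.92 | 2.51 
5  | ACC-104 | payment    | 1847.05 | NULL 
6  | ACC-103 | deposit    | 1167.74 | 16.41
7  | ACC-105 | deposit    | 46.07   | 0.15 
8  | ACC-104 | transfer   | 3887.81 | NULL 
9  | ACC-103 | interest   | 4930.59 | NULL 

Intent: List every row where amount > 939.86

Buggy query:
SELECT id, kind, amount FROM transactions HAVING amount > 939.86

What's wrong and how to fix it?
Bug: This is a non-aggregate query (no GROUP BY, no aggregates), so in SQLite the HAVING clause is invalid here; a row-level condition belongs in WHERE

Fix: Use WHERE for row-level filtering

Corrected query:
SELECT id, kind, amount FROM transactions WHERE amount > 939.86

Result:
id | kind     | amount 
---+----------+--------
2  | deposit  | 4492.07
3  | transfer | 3225.9 
4  | transfer | 4821.92
5  | payment  | 1847.05
6  | deposit  | 1167.74
8  | transfer | 3887.81
9  | interest | 4930.59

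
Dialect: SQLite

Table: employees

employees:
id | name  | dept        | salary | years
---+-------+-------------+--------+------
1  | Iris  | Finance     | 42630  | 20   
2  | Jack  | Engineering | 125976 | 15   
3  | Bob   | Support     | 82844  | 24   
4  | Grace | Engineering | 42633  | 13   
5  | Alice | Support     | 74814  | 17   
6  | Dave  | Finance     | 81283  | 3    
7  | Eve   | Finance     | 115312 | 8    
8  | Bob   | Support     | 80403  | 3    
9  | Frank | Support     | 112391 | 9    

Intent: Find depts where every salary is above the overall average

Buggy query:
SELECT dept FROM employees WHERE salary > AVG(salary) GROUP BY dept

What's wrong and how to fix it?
Bug: WHERE evaluates per row before aggregation, so AVG() is unavailable

Fix: Use a subquery for AVG and a HAVING MIN(...) filter so the condition holds for every row in the group

Corrected query:
SELECT dept FROM employees GROUP BY dept HAVING MIN(salary) > (SELECT AVG(salary) FROM employees)

Result:
(no rows)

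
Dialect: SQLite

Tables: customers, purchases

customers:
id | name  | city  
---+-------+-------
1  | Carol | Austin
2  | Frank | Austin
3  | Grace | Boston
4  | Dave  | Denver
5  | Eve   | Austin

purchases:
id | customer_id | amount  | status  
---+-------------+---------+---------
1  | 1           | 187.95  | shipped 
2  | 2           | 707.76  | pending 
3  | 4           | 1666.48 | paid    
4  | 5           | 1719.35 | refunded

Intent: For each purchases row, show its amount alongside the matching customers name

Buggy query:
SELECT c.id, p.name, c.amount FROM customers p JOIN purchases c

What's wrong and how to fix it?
Bug: JOIN with no ON clause produces a cartesian product; every purchases row pairs with every customers row

Fix: Specify the join condition linking the foreign key to the parent id

Corrected query:
SELECT c.id, p.name, c.amount FROM customers p JOIN purchases c ON c.customer_id = p.id

Result:
id | name  | amount 
---+-------+--------
1  | Carol | 187.95 
2  | Frank | 707.76 
3  | Dave  | 1666.48
4  | Eve   | 1719.35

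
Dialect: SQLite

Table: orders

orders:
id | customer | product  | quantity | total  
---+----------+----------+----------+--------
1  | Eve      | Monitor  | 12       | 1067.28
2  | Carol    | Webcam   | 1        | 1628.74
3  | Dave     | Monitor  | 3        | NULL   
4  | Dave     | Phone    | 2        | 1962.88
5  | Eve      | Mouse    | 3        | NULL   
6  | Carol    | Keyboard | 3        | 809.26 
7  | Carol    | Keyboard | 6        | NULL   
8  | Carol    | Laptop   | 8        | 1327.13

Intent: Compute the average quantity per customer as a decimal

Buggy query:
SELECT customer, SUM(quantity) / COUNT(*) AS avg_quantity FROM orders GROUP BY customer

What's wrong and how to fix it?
Bug: Both operands are integers, so '/' performs integer division and truncates

Fix: Cast one side to REAL so the division keeps the fractional part

Corrected query:
SELECT customer, SUM(quantity) * 1.0 / COUNT(*) AS avg_quantity FROM orders GROUP BY customer

Result:
customer | avg_quantity
---------+-------------
Carol    | 4.5         
Dave     | 2.5         
Eve      | 7.5         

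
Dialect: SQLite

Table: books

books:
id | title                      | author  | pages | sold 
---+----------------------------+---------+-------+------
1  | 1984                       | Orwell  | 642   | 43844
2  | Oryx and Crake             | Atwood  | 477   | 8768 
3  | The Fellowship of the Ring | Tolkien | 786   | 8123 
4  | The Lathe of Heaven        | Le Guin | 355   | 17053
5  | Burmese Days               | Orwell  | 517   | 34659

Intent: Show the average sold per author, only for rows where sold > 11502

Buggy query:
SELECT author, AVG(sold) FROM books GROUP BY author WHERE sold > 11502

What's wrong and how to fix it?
Bug: Row-level WHERE must come before GROUP BY in the clause order

Fix: Move the WHERE clause before GROUP BY

Corrected query:
SELECT author, AVG(sold) FROM books WHERE sold > 11502 GROUP BY author

Result:
author  | AVG(sold)
--------+----------
Le Guin | 17053    
Orwell  | 39251.5  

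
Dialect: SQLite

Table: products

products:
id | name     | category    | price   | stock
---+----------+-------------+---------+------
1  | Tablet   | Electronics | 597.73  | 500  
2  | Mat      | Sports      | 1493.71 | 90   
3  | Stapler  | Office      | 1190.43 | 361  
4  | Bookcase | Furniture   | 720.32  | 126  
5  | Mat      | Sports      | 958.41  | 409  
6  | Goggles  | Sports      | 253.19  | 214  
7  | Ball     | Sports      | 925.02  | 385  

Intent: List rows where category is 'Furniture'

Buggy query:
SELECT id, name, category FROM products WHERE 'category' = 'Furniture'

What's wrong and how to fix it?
Bug: Single quotes denote string literals in SQL; the column name is being compared as a constant string

Fix: Reference the column as category without single quotes

Corrected query:
SELECT id, name, category FROM products WHERE category = 'Furniture'

Result:
id | name     | category 
---+----------+----------
4  | Bookcase | Furniture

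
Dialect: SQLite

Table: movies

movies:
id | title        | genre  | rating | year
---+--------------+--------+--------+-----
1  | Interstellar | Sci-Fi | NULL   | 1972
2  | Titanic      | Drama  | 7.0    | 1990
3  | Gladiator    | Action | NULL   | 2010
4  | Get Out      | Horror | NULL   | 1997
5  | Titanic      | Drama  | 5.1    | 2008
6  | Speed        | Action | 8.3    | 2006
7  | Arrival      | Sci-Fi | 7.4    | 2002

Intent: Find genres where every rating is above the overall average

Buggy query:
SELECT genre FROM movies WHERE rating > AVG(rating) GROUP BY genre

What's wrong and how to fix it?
Bug: WHERE evaluates per row before aggregation, so AVG() is unavailable

Fix: Use a subquery for AVG and a HAVING MIN(...) filter so the condition holds for every row in the group

Corrected query:
SELECT genre FROM movies GROUP BY genre HAVING MIN(rating) > (SELECT AVG(rating) FROM movies)

Result:
genre 
------
Action
Sci-Fi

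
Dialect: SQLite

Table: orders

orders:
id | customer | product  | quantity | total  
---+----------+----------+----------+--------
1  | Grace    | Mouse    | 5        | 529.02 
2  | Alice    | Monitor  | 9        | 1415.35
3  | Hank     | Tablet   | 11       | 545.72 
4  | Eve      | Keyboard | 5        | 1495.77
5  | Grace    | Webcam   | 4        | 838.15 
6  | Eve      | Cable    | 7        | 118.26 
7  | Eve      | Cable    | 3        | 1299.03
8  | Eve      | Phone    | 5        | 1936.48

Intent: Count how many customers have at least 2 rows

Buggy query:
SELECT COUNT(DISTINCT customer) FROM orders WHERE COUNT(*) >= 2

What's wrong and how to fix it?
Bug: WHERE filters individual rows, not groups, so a group-level COUNT is invalid there

Fix: Use a subquery that GROUPs and filters with HAVING, then count its rows

Corrected query:
SELECT COUNT(*) FROM (SELECT customer FROM orders GROUP BY customer HAVING COUNT(*) >= 2)

Result:
COUNT(*)
--------
2       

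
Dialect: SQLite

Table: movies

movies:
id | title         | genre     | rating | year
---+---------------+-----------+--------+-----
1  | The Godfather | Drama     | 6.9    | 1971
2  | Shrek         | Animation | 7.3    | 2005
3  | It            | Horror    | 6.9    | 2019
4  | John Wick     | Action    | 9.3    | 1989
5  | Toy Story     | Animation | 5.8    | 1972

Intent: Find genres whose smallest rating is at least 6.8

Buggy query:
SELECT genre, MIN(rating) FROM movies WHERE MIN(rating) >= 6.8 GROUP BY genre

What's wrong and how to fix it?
Bug: Aggregates like MIN are computed per group after WHERE runs

Fix: Use HAVING for the per-group MIN condition

Corrected query:
SELECT genre, MIN(rating) FROM movies GROUP BY genre HAVING MIN(rating) >= 6.8

Result:
genre  | MIN(rating)
-------+------------
Action | 9.3        
Drama  | 6.9        
Horror | 6.9        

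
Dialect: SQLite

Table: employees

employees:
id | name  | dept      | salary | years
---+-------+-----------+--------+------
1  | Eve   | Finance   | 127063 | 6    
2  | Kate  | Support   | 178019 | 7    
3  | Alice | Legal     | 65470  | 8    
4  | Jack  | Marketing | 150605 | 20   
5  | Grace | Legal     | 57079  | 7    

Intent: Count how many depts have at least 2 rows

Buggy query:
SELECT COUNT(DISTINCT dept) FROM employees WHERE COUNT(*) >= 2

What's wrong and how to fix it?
Bug: COUNT(*) cannot appear in WHERE; the per-group count doesn't exist yet

Fix: Group first with HAVING COUNT(*) >= 2, then COUNT the resulting groups

Corrected query:
SELECT COUNT(*) FROM (SELECT dept FROM employees GROUP BY dept HAVING COUNT(*) >= 2)

Result:
COUNT(*)
--------
1       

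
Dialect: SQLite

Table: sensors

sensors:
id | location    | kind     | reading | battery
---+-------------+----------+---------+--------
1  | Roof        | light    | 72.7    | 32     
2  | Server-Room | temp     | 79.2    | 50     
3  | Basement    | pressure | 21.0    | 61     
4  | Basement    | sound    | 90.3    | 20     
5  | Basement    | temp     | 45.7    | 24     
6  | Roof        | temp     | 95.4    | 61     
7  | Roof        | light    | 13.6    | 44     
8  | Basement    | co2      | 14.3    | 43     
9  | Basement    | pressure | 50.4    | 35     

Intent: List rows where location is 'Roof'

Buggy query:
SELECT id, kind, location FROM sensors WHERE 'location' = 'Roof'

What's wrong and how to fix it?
Bug: Single quotes denote string literals in SQL; the column name is being compared as a constant string

Fix: Reference the column as location without single quotes

Corrected query:
SELECT id, kind, location FROM sensors WHERE location = 'Roof'

Result:
id | kind  | location
---+-------+---------
1  | light | Roof    
6  | temp  | Roof    
7  | light | Roof    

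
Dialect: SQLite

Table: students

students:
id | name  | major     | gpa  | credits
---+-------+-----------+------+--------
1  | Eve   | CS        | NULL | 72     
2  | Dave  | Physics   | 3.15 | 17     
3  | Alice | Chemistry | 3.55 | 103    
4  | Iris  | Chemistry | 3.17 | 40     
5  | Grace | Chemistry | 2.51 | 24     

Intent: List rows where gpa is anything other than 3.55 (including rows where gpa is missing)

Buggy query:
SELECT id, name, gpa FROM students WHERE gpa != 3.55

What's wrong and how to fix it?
Bug: Inequality against NULL is unknown, not true; rows with NULL are dropped

Fix: Handle NULL separately with IS NULL alongside the inequality

Corrected query:
SELECT id, name, gpa FROM students WHERE gpa != 3.55 OR gpa IS NULL

Result:
id | name  | gpa 
---+-------+-----
1  | Eve   | NULL
2  | Dave  | 3.15
4  | Iris  | 3.17
5  | Grace | 2.51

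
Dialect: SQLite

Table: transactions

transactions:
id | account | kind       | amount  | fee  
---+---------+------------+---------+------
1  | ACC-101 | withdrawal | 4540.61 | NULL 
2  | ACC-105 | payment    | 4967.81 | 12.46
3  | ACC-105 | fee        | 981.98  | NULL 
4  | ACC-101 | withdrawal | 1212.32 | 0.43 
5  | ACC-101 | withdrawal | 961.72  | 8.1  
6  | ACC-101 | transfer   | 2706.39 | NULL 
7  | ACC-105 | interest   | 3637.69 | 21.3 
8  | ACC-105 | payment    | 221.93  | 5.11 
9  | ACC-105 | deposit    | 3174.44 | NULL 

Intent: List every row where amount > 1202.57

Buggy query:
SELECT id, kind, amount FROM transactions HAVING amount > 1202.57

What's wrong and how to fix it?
Bug: HAVING filters the output of aggregation, but this query has no GROUP BY and no aggregate functions, so SQLite rejects it (HAVING clause on a non-aggregate query); the condition here is per row

Fix: Replace HAVING with WHERE since the condition applies to individual rows

Corrected query:
SELECT id, kind, amount FROM transactions WHERE amount > 1202.57

Result:
id | kind       | amount 
---+------------+--------
1  | withdrawal | 4540.61
2  | payment    | 4967.81
4  | withdrawal | 1212.32
6  | transfer   | 2706.39
7  | interest   | 3637.69
9  | deposit    | 3174.44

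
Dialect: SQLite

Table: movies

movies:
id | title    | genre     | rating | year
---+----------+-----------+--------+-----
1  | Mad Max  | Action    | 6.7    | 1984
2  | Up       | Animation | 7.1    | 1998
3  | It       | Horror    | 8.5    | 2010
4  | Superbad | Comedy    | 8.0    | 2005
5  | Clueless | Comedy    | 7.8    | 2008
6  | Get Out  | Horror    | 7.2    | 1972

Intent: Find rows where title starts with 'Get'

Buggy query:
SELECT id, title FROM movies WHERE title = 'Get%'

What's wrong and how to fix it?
Bug: '=' compares the literal string including the % character; pattern matching needs LIKE

Fix: Replace '=' with LIKE so 'Get%' is treated as a pattern

Corrected query:
SELECT id, title FROM movies WHERE title LIKE 'Get%'

Result:
id | title  
---+--------
6  | Get Out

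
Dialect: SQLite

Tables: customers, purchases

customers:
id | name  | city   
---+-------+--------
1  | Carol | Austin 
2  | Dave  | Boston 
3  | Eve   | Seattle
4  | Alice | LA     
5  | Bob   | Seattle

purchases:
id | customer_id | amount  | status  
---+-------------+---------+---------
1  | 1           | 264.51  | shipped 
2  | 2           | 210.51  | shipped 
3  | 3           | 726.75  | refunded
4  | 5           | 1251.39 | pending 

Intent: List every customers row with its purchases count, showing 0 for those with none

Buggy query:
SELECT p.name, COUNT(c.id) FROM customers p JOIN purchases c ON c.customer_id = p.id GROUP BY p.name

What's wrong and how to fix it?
Bug: An inner join excludes parents with zero children

Fix: Use LEFT JOIN so parents without children still appear (COUNT(c.id) gives 0)

Corrected query:
SELECT p.name, COUNT(c.id) FROM customers p LEFT JOIN purchases c ON c.customer_id = p.id GROUP BY p.name

Result:
name  | COUNT(c.id)
------+------------
Alice | 0          
Bob   | 1          
Carol | 1          
Dave  | 1          
Eve   | 1          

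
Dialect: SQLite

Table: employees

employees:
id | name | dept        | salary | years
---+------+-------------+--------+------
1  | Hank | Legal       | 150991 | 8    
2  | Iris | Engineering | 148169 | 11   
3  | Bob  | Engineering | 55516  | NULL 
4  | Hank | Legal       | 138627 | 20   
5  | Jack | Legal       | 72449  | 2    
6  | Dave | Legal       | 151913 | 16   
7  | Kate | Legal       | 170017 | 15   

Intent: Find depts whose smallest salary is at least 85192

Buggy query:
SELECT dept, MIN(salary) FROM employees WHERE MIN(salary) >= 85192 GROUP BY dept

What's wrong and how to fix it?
Bug: MIN() in WHERE is a misuse of aggregate

Fix: Replace WHERE with HAVING after the GROUP BY

Corrected query:
SELECT dept, MIN(salary) FROM employees GROUP BY dept HAVING MIN(salary) >= 85192

Result:
(no rows)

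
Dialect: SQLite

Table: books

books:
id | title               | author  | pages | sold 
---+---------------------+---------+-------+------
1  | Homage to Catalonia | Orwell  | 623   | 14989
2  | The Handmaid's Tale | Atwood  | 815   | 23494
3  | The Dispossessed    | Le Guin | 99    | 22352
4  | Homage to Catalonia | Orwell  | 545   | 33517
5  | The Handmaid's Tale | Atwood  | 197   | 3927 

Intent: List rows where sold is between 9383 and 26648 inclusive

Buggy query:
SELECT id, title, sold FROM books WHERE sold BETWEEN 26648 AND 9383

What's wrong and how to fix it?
Bug: The bounds are reversed; BETWEEN a AND b requires a <= b to match anything

Fix: Swap the bounds so the smaller value comes first

Corrected query:
SELECT id, title, sold FROM books WHERE sold BETWEEN 9383 AND 26648

Result:
id | title               | sold 
---+---------------------+------
1  | Homage to Catalonia | 14989
2  | The Handmaid's Tale | 23494
3  | The Dispossessed    | 22352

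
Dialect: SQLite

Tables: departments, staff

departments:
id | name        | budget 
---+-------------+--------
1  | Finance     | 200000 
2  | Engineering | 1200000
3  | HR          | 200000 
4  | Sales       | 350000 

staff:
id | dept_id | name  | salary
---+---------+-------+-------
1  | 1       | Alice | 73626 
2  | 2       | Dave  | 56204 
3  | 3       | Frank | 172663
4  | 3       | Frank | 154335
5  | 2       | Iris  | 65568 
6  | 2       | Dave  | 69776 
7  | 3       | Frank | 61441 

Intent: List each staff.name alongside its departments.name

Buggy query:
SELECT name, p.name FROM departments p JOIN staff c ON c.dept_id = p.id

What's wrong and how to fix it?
Bug: 'name' exists in both joined tables, so the database can't tell which one is meant

Fix: Prefix ambiguous columns with the table alias

Corrected query:
SELECT c.name, p.name FROM departments p JOIN staff c ON c.dept_id = p.id

Result:
name  | name       
------+------------
Alice | Finance    
Dave  | Engineering
Frank | HR         
Frank | HR         
Iris  | Engineering
Dave  | Engineering
Frank | HR         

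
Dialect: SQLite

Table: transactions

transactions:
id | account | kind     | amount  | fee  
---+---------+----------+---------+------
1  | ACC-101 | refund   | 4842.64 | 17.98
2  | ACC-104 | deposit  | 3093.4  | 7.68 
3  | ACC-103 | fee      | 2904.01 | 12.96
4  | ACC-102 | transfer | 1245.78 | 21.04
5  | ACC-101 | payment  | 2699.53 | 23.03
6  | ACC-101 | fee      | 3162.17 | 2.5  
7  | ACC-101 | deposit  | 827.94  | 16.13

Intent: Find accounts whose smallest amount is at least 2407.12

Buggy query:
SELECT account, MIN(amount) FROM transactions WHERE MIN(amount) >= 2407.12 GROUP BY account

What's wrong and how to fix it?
Bug: Aggregates like MIN are computed per group after WHERE runs

Fix: Replace WHERE with HAVING after the GROUP BY

Corrected query:
SELECT account, MIN(amount) FROM transactions GROUP BY account HAVING MIN(amount) >= 2407.12

Result:
account | MIN(amount)
--------+------------
ACC-103 | 2904.01    
ACC-104 | 3093.4     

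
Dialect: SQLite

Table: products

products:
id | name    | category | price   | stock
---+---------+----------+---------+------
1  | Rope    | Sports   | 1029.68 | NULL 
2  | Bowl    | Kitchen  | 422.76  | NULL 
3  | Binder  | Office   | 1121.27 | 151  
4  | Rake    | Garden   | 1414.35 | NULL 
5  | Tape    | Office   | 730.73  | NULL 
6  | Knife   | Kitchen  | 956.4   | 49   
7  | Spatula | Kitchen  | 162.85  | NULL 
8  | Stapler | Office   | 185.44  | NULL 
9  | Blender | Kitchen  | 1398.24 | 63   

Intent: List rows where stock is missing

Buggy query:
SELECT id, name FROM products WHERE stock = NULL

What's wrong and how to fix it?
Bug: '= NULL' is always unknown in SQL three-valued logic, so no rows match

Fix: Use IS NULL to test for NULL

Corrected query:
SELECT id, name FROM products WHERE stock IS NULL

Result:
id | name   
---+--------
1  | Rope   
2  | Bowl   
4  | Rake   
5  | Tape   
7  | Spatula
8  | Stapler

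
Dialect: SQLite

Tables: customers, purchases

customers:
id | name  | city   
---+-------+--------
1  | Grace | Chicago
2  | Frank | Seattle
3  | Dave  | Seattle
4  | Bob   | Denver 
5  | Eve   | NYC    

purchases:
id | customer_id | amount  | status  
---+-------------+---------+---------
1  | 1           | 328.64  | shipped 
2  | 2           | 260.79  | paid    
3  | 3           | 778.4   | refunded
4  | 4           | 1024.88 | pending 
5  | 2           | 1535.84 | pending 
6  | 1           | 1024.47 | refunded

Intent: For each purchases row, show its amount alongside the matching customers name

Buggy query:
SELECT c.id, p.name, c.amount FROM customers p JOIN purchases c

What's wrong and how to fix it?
Bug: JOIN with no ON clause produces a cartesian product; every purchases row pairs with every customers row

Fix: Specify the join condition linking the foreign key to the parent id

Corrected query:
SELECT c.id, p.name, c.amount FROM customers p JOIN purchases c ON c.customer_id = p.id

Result:
id | name  | amount 
---+-------+--------
1  | Grace | 328.64 
2  | Frank | 260.79 
3  | Dave  | 778.4  
4  | Bob   | 1024.88
5  | Frank | 1535.84
6  | Grace | 1024.47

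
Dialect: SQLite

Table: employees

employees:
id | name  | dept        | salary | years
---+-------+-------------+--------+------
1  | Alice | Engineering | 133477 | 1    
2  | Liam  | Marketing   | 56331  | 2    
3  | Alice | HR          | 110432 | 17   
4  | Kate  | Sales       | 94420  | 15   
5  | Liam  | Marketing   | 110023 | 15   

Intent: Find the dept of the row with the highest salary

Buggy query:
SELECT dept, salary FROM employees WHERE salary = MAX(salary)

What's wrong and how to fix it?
Bug: MAX(salary) is an aggregate and cannot be used directly in WHERE

Fix: Use a subquery: WHERE salary = (SELECT MAX(salary) FROM employees)

Corrected query:
SELECT dept, salary FROM employees WHERE salary = (SELECT MAX(salary) FROM employees)

Result:
dept        | salary
------------+-------
Engineering | 133477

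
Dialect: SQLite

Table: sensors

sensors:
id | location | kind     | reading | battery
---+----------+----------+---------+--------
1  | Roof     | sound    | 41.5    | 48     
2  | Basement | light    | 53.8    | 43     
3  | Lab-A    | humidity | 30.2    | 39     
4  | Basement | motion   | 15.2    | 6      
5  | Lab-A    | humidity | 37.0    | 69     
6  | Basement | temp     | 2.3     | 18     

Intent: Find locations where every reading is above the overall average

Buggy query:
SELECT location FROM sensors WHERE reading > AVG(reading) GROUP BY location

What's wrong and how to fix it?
Bug: AVG() is an aggregate; it can't sit directly in WHERE

Fix: Use a subquery for AVG and a HAVING MIN(...) filter so the condition holds for every row in the group

Corrected query:
SELECT location FROM sensors GROUP BY location HAVING MIN(reading) > (SELECT AVG(reading) FROM sensors)

Result:
location
--------
Lab-A   
Roof    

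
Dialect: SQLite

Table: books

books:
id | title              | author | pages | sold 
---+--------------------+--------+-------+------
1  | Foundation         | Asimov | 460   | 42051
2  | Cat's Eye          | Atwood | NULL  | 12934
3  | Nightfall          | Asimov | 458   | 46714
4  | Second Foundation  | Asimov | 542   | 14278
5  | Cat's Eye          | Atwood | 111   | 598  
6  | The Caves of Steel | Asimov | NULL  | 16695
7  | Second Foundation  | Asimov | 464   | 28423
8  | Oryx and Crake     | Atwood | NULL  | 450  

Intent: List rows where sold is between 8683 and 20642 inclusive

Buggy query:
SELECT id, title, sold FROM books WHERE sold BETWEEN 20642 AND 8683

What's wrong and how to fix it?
Bug: BETWEEN expects the lower bound first; with 20642 AND 8683 the range is empty

Fix: Write BETWEEN 8683 AND 20642

Corrected query:
SELECT id, title, sold FROM books WHERE sold BETWEEN 8683 AND 20642

Result:
id | title              | sold 
---+--------------------+------
2  | Cat's Eye          | 12934
4  | Second Foundation  | 14278
6  | The Caves of Steel | 16695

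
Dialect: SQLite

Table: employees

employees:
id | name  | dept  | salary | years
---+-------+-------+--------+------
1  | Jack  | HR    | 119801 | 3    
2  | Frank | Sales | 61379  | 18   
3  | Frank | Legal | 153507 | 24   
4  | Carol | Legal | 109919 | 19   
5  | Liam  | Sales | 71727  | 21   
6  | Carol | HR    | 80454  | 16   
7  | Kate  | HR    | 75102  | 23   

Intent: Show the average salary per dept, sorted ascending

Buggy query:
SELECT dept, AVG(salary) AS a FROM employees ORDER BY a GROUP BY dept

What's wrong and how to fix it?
Bug: GROUP BY must precede ORDER BY

Fix: Move ORDER BY to the end, after GROUP BY

Corrected query:
SELECT dept, AVG(salary) AS a FROM employees GROUP BY dept ORDER BY a

Result:
dept  | a           
------+-------------
Sales | 66553       
HR    | 91785.666667
Legal | 131713      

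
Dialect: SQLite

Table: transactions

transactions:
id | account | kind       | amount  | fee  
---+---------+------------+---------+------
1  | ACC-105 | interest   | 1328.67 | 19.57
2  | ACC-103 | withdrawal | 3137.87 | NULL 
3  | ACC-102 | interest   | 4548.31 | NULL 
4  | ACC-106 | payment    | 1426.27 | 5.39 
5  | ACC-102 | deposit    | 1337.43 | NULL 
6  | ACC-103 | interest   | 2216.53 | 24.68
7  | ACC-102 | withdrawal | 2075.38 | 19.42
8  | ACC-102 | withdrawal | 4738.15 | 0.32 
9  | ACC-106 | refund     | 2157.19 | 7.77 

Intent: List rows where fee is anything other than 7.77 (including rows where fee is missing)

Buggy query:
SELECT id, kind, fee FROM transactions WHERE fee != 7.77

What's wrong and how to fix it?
Bug: Inequality against NULL is unknown, not true; rows with NULL are dropped

Fix: Add an explicit OR fee IS NULL to include the missing-value rows

Corrected query:
SELECT id, kind, fee FROM transactions WHERE fee != 7.77 OR fee IS NULL

Result:
id | kind       | fee  
---+------------+------
1  | interest   | 19.57
2  | withdrawal | NULL 
3  | interest   | NULL 
4  | payment    | 5.39 
5  | deposit    | NULL 
6  | interest   | 24.68
7  | withdrawal | 19.42
8  | withdrawal | 0.32 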